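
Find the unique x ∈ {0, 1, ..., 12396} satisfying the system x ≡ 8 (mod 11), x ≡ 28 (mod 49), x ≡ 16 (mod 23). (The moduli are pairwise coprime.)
x ≡ 12229 (mod 12397); the representative in [0, 12397) is 12229

The moduli 11, 49, 23 are pairwise coprime, so by the CRT there is a unique solution mod 11·49·23 = 12397.
Solve by successive substitution. Start with x ≡ 8 (mod 11).
  Combine with x ≡ 28 (mod 49): write x = 8 + 11·t and require 8 + 11·t ≡ 28 (mod 49), i.e. 11·t ≡ 28 − 8 ≡ 20 (mod 49). Since 11^(−1) ≡ 9 (mod 49), t ≡ 9·20 ≡ 33 (mod 49). So x ≡ 8 + 11·33 = 371 (mod 539).
  Combine with x ≡ 16 (mod 23): write x = 371 + 539·t and require 371 + 539·t ≡ 16 (mod 23), i.e. 539·t ≡ 16 − 371 ≡ 13 (mod 23). Since 539^(−1) ≡ 7 (mod 23) (539 ≡ 10 (mod 23)), t ≡ 7·13 ≡ 22 (mod 23). So x ≡ 371 + 539·22 = 12229 (mod 12397).
Unique solution in [0, 12397): x = 12229.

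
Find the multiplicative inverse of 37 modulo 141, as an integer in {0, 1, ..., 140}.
Apply the extended Euclidean algorithm to (141, 37), tracking rows (r, s, t) with s·141 + t·37 = r. Each division r_prev = q·r_cur + r_new produces the new row as (previous row) − q·(current row):
  row A: (141, 1, 0)   [1·141 + 0·37 = 141]
  row B: (37, 0, 1)   [0·141 + 1·37 = 37]
  141 = 3·37 + 30   → row C = row A − 3·row B = (30, 1, −3)   [check: 1·141 − 3·37 = 30]
  37 = 1·30 + 7   → row D = row B − 1·row C = (7, −1, 4)   [check: −1·141 + 4·37 = 7]
  30 = 4·7 + 2   → row E = row C − 4·row D = (2, 5, −19)   [check: 5·141 − 19·37 = 2]
  7 = 3·2 + 1   → row F = row D − 3·row E = (1, −16, 61)   [check: −16·141 + 61·37 = 1]
  2 = 2·1 + 0   → remainder 0, stop. gcd = 1 (last nonzero row F).
The gcd is 1, so 37 is invertible mod 141. The last nonzero row gives −16·141 + 61·37 = 1, so t = 61. So 37^(−1) ≡ 61 (mod 141). Verify: 37 · 61 = 2257 ≡ 1 (mod 141). ✓

Final answer: 37^(−1) ≡ 61 (mod 141)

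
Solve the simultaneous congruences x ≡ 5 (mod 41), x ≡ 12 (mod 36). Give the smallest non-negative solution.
The moduli 41, 36 are pairwise coprime, so by the CRT there is a unique solution mod 41·36 = 1476.
Solve by successive substitution. Start with x ≡ 5 (mod 41).
  Combine with x ≡ 12 (mod 36): write x = 5 + 41·t and require 5 + 41·t ≡ 12 (mod 36), i.e. 41·t ≡ 12 − 5 ≡ 7 (mod 36). Since 41^(−1) ≡ 29 (mod 36) (41 ≡ 5 (mod 36)), t ≡ 29·7 ≡ 23 (mod 36). So x ≡ 5 + 41·23 = 948 (mod 1476).
Unique solution in [0, 1476): x = 948.

Final answer: x ≡ 948 (mod 1476); the representative in [0, 1476) is 948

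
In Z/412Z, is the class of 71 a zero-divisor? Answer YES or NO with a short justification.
gcd(71, 412) = 1, so 71 is a unit in Z/412Z (it has a multiplicative inverse). A unit cannot be a zero-divisor: if 71·b ≡ 0 then multiplying both sides by 71^(−1) gives b ≡ 0. So 71 is not a zero-divisor.

Final answer: NO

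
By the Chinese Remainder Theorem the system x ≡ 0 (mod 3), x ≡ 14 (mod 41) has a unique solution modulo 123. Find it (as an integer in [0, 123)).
x ≡ 96 (mod 123); the representative in [0, 123) is 96

The moduli 3, 41 are pairwise coprime, so by the CRT there is a unique solution mod 3·41 = 123.
Solve by successive substitution. Start with x ≡ 0 (mod 3).
  Combine with x ≡ 14 (mod 41): write x = 3·t and require 3·t ≡ 14 (mod 41). Since 3^(−1) ≡ 14 (mod 41), t ≡ 14·14 ≡ 32 (mod 41). So x ≡ 3·32 = 96 (mod 123).
Unique solution in [0, 123): x = 96.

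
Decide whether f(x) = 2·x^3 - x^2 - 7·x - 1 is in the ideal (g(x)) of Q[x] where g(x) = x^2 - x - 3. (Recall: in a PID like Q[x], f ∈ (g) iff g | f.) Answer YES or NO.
In Q[x] the ideal (g) consists of all multiples of g, so f ∈ (g) iff g | f, i.e. iff the remainder of f on division by g is 0. Divide f by g (g is monic, so eliminate the leading term of the running remainder at each step):
  leading term 2·x^3: subtract (2·x)·g(x) = 2·x^3 - 2·x^2 - 6·x, leaving x^2 - x - 1
  leading term x^2: subtract (1)·g(x) = x^2 - x - 3, leaving 2
The remainder r(x) = 2 ≠ 0 (and deg r < deg g), so g ∤ f, i.e. f ∉ (g).

Final answer: NO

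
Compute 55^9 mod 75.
Use repeated squaring. Binary(9) = 1001. Walk through the bits of the exponent 9 left-to-right: at each bit after the leading one, square the running value, then multiply by 55 if the bit is 1 (always reducing mod 75):
  bit 1 = 1 (leading): start with 55.
  bit 2 = 0: square 55^2 = 3025 ≡ 25 (mod 75).
  bit 3 = 0: square 25^2 = 625 ≡ 25 (mod 75).
  bit 4 = 1: square 25^2 = 625 ≡ 25; bit is 1, so multiply 25·55 = 1375 ≡ 25 (mod 75).
Final value: 55^9 ≡ 25 (mod 75).

Final answer: 25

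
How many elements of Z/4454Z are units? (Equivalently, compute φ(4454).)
An element a ∈ Z/4454Z is a unit iff gcd(a, 4454) = 1, so the number of units is φ(4454). φ is multiplicative, with φ(p^e) = p^e − p^(e−1). Factorise 4454 = 2 · 17 · 131. Then
  φ(4454) = (2 − 1) · (17 − 1) · (131 − 1) = 1 · 16 · 130 = 2080.

Final answer: Z/4454Z has φ(4454) = 2080 units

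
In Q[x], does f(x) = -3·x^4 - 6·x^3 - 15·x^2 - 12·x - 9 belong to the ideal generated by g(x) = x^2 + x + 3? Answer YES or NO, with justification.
YES

In Q[x] the ideal (g) consists of all multiples of g, so f ∈ (g) iff g | f, i.e. iff the remainder of f on division by g is 0. Divide f by g (g is monic, so eliminate the leading term of the running remainder at each step):
  leading term -3·x^4: subtract (-3·x^2)·g(x) = -3·x^4 - 3·x^3 - 9·x^2, leaving -3·x^3 - 6·x^2 - 12·x - 9
  leading term -3·x^3: subtract (-3·x)·g(x) = -3·x^3 - 3·x^2 - 9·x, leaving -3·x^2 - 3·x - 9
  leading term -3·x^2: subtract (-3)·g(x) = -3·x^2 - 3·x - 9, leaving 0
The remainder is 0, so f(x) = g(x) · h(x) with h(x) = -3·x^2 - 3·x - 3. Hence g | f, i.e. f ∈ (g).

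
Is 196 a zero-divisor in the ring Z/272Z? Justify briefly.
gcd(196, 272) = 4 > 1, so 196 is not a unit in Z/272Z. In Z/nZ every nonzero non-unit is a zero-divisor: explicitly, take b = 272/gcd = 68 ≠ 0 (mod 272); then 196·68 = 13328 = 49·272, i.e. 196·68 ≡ 0 (mod 272). So 196 is a zero-divisor.

Final answer: YES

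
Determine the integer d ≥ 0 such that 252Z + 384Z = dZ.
(252, 384) = (12); d = 12

In the PID Z, (a, b) is generated by gcd(a, b). Compute gcd(384, 252) with the extended Euclidean algorithm, tracking rows (r, s, t) with s·384 + t·252 = r:
  row A: (384, 1, 0)   [1·384 + 0·252 = 384]
  row B: (252, 0, 1)   [0·384 + 1·252 = 252]
  384 = 1·252 + 132   → row C = row A − 1·row B = (132, 1, −1)   [check: 1·384 − 1·252 = 132]
  252 = 1·132 + 120   → row D = row B − 1·row C = (120, −1, 2)   [check: −1·384 + 2·252 = 120]
  132 = 1·120 + 12   → row E = row C − 1·row D = (12, 2, −3)   [check: 2·384 − 3·252 = 12]
  120 = 10·12 + 0   → remainder 0, stop. gcd = 12 (last nonzero row E).
So gcd(252, 384) = 12, with Bézout identity 2·384 − 3·252 = 12. Containment (⊇): the Bézout identity exhibits 12 as an element of (252, 384), giving (12) ⊆ (252, 384). Containment (⊆): since 12 | 252 and 12 | 384 (252 = 12·21, 384 = 12·32), every Z-linear combination of 252 and 384 is divisible by 12, so (252, 384) ⊆ (12). Therefore (252, 384) = (12), d = 12.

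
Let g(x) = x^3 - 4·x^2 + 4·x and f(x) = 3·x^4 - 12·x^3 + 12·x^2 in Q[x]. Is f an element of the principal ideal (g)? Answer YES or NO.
YES

In Q[x] the ideal (g) consists of all multiples of g, so f ∈ (g) iff g | f, i.e. iff the remainder of f on division by g is 0. Divide f by g (g is monic, so eliminate the leading term of the running remainder at each step):
  leading term 3·x^4: subtract (3·x)·g(x) = 3·x^4 - 12·x^3 + 12·x^2, leaving 0
The remainder is 0, so f(x) = g(x) · h(x) with h(x) = 3·x. Hence g | f, i.e. f ∈ (g).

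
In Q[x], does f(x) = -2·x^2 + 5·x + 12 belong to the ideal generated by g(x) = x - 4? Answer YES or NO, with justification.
YES

In Q[x] the ideal (g) consists of all multiples of g, so f ∈ (g) iff g | f, i.e. iff the remainder of f on division by g is 0. Divide f by g (g is monic, so eliminate the leading term of the running remainder at each step):
  leading term -2·x^2: subtract (-2·x)·g(x) = -2·x^2 + 8·x, leaving 12 - 3·x
  leading term -3·x: subtract (-3)·g(x) = 12 - 3·x, leaving 0
The remainder is 0, so f(x) = g(x) · h(x) with h(x) = -2·x - 3. Hence g | f, i.e. f ∈ (g).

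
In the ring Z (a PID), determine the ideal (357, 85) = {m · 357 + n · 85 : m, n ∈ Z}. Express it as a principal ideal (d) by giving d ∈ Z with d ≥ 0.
(357, 85) = (17); d = 17

In the PID Z, (a, b) is generated by gcd(a, b). Compute gcd(357, 85) with the extended Euclidean algorithm, tracking rows (r, s, t) with s·357 + t·85 = r:
  row A: (357, 1, 0)   [1·357 + 0·85 = 357]
  row B: (85, 0, 1)   [0·357 + 1·85 = 85]
  357 = 4·85 + 17   → row C = row A − 4·row B = (17, 1, −4)   [check: 1·357 − 4·85 = 17]
  85 = 5·17 + 0   → remainder 0, stop. gcd = 17 (last nonzero row C).
So gcd(357, 85) = 17, with Bézout identity 1·357 − 4·85 = 17. Containment (⊇): the Bézout identity exhibits 17 as an element of (357, 85), giving (17) ⊆ (357, 85). Containment (⊆): since 17 | 357 and 17 | 85 (357 = 17·21, 85 = 17·5), every Z-linear combination of 357 and 85 is divisible by 17, so (357, 85) ⊆ (17). Therefore (357, 85) = (17), d = 17.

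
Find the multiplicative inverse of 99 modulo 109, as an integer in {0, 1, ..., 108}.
99^(−1) ≡ 98 (mod 109)

Apply the extended Euclidean algorithm to (109, 99), tracking rows (r, s, t) with s·109 + t·99 = r. Each division r_prev = q·r_cur + r_new produces the new row as (previous row) − q·(current row):
  row A: (109, 1, 0)   [1·109 + 0·99 = 109]
  row B: (99, 0, 1)   [0·109 + 1·99 = 99]
  109 = 1·99 + 10   → row C = row A − 1·row B = (10, 1, −1)   [check: 1·109 − 1·99 = 10]
  99 = 9·10 + 9   → row D = row B − 9·row C = (9, −9, 10)   [check: −9·109 + 10·99 = 9]
  10 = 1·9 + 1   → row E = row C − 1·row D = (1, 10, −11)   [check: 10·109 − 11·99 = 1]
  9 = 9·1 + 0   → remainder 0, stop. gcd = 1 (last nonzero row E).
The gcd is 1, so 99 is invertible mod 109. The last nonzero row gives 10·109 − 11·99 = 1, so t = −11. So 99^(−1) ≡ −11 ≡ 98 (mod 109). Verify: 99 · 98 = 9702 ≡ 1 (mod 109). ✓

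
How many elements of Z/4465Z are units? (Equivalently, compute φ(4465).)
An element a ∈ Z/4465Z is a unit iff gcd(a, 4465) = 1, so the number of units is φ(4465). φ is multiplicative, with φ(p^e) = p^e − p^(e−1). Factorise 4465 = 5 · 19 · 47. Then
  φ(4465) = (5 − 1) · (19 − 1) · (47 − 1) = 4 · 18 · 46 = 3312.

Final answer: Z/4465Z has φ(4465) = 3312 units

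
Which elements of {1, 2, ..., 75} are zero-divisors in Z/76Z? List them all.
An element a ∈ Z/76Z (with a ≠ 0) is a zero-divisor iff gcd(a, 76) > 1 (because a is a unit precisely when gcd(a, n) = 1, and in Z/nZ every nonzero, non-unit element is a zero-divisor). Scan a = 1, ..., 75 and keep those with gcd(a, 76) > 1:
  gcd(2, 76) = 2, gcd(4, 76) = 4, gcd(6, 76) = 2, gcd(8, 76) = 4, gcd(10, 76) = 2, gcd(12, 76) = 4, gcd(14, 76) = 2, gcd(16, 76) = 4, gcd(18, 76) = 2, gcd(19, 76) = 19, gcd(20, 76) = 4, gcd(22, 76) = 2, gcd(24, 76) = 4, gcd(26, 76) = 2, gcd(28, 76) = 4, gcd(30, 76) = 2, gcd(32, 76) = 4, gcd(34, 76) = 2, gcd(36, 76) = 4, gcd(38, 76) = 38, gcd(40, 76) = 4, gcd(42, 76) = 2, gcd(44, 76) = 4, gcd(46, 76) = 2, gcd(48, 76) = 4, gcd(50, 76) = 2, gcd(52, 76) = 4, gcd(54, 76) = 2, gcd(56, 76) = 4, gcd(57, 76) = 19, gcd(58, 76) = 2, gcd(60, 76) = 4, gcd(62, 76) = 2, gcd(64, 76) = 4, gcd(66, 76) = 2, gcd(68, 76) = 4, gcd(70, 76) = 2, gcd(72, 76) = 4, gcd(74, 76) = 2.
All other a ∈ {1, ..., 75} have gcd(a, 76) = 1 and are units. So the nonzero zero-divisors are exactly the 39 values of a appearing in this scan.

Final answer: nonzero zero-divisors of Z/76Z = {2, 4, 6, 8, 10, 12, 14, 16, 18, 19, 20, 22, 24, 26, 28, 30, 32, 34, 36, 38, 40, 42, 44, 46, 48, 50, 52, 54, 56, 57, 58, 60, 62, 64, 66, 68, 70, 72, 74}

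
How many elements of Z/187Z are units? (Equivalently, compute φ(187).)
An element a ∈ Z/187Z is a unit iff gcd(a, 187) = 1, so the number of units is φ(187). φ is multiplicative, with φ(p^e) = p^e − p^(e−1). Factorise 187 = 11 · 17. Then
  φ(187) = (11 − 1) · (17 − 1) = 10 · 16 = 160.

Final answer: Z/187Z has φ(187) = 160 units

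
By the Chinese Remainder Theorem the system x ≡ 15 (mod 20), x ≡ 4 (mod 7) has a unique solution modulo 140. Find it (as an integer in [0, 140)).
The moduli 20, 7 are pairwise coprime, so by the CRT there is a unique solution mod 20·7 = 140.
Solve by successive substitution. Start with x ≡ 15 (mod 20).
  Combine with x ≡ 4 (mod 7): write x = 15 + 20·t and require 15 + 20·t ≡ 4 (mod 7), i.e. 20·t ≡ 4 − 15 ≡ 3 (mod 7). Since 20^(−1) ≡ 6 (mod 7) (20 ≡ 6 (mod 7)), t ≡ 6·3 ≡ 4 (mod 7). So x ≡ 15 + 20·4 = 95 (mod 140).
Unique solution in [0, 140): x = 95.

Final answer: x ≡ 95 (mod 140); the representative in [0, 140) is 95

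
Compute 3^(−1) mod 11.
Apply the extended Euclidean algorithm to (11, 3), tracking rows (r, s, t) with s·11 + t·3 = r. Each division r_prev = q·r_cur + r_new produces the new row as (previous row) − q·(current row):
  row A: (11, 1, 0)   [1·11 + 0·3 = 11]
  row B: (3, 0, 1)   [0·11 + 1·3 = 3]
  11 = 3·3 + 2   → row C = row A − 3·row B = (2, 1, −3)   [check: 1·11 − 3·3 = 2]
  3 = 1·2 + 1   → row D = row B − 1·row C = (1, −1, 4)   [check: −1·11 + 4·3 = 1]
  2 = 2·1 + 0   → remainder 0, stop. gcd = 1 (last nonzero row D).
The gcd is 1, so 3 is invertible mod 11. The last nonzero row gives −1·11 + 4·3 = 1, so t = 4. So 3^(−1) ≡ 4 (mod 11). Verify: 3 · 4 = 12 ≡ 1 (mod 11). ✓

Final answer: 3^(−1) ≡ 4 (mod 11)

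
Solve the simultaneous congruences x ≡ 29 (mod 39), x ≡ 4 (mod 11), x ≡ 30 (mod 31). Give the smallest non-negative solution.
The moduli 39, 11, 31 are pairwise coprime, so by the CRT there is a unique solution mod 39·11·31 = 13299.
Solve by successive substitution. Start with x ≡ 29 (mod 39).
  Combine with x ≡ 4 (mod 11): write x = 29 + 39·t and require 29 + 39·t ≡ 4 (mod 11), i.e. 39·t ≡ 4 − 29 ≡ 8 (mod 11). Since 39^(−1) ≡ 2 (mod 11) (39 ≡ 6 (mod 11)), t ≡ 2·8 ≡ 5 (mod 11). So x ≡ 29 + 39·5 = 224 (mod 429).
  Combine with x ≡ 30 (mod 31): write x = 224 + 429·t and require 224 + 429·t ≡ 30 (mod 31), i.e. 429·t ≡ 30 − 224 ≡ 23 (mod 31). Since 429^(−1) ≡ 6 (mod 31) (429 ≡ 26 (mod 31)), t ≡ 6·23 ≡ 14 (mod 31). So x ≡ 224 + 429·14 = 6230 (mod 13299).
Unique solution in [0, 13299): x = 6230.

Final answer: x ≡ 6230 (mod 13299); the representative in [0, 13299) is 6230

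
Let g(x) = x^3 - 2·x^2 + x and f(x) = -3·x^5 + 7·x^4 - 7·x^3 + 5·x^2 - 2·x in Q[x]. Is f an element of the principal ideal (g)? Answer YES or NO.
YES

In Q[x] the ideal (g) consists of all multiples of g, so f ∈ (g) iff g | f, i.e. iff the remainder of f on division by g is 0. Divide f by g (g is monic, so eliminate the leading term of the running remainder at each step):
  leading term -3·x^5: subtract (-3·x^2)·g(x) = -3·x^5 + 6·x^4 - 3·x^3, leaving x^4 - 4·x^3 + 5·x^2 - 2·x
  leading term x^4: subtract (x)·g(x) = x^4 - 2·x^3 + x^2, leaving -2·x^3 + 4·x^2 - 2·x
  leading term -2·x^3: subtract (-2)·g(x) = -2·x^3 + 4·x^2 - 2·x, leaving 0
The remainder is 0, so f(x) = g(x) · h(x) with h(x) = -3·x^2 + x - 2. Hence g | f, i.e. f ∈ (g).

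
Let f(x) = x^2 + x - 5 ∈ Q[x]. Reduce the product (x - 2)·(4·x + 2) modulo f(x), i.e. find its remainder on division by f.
a · b ≡ 16 - 10·x (mod f(x))

First multiply in Q[x] without reducing: a · b = 4·x^2 - 6·x - 4. Now divide by f(x) = x^2 + x - 5, eliminating the leading term at each step:
  leading term 4·x^2: subtract (4)·f(x) = 4·x^2 + 4·x - 20, leaving 16 - 10·x
The degree is now < 2, so this is the remainder. Hence a · b ≡ 16 - 10·x in Q[x]/(f).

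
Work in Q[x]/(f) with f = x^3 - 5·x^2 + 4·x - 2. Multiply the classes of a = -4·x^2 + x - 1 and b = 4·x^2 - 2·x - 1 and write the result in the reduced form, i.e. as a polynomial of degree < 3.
First multiply in Q[x] without reducing: a · b = -16·x^4 + 12·x^3 - 2·x^2 + x + 1. Now divide by f(x) = x^3 - 5·x^2 + 4·x - 2, eliminating the leading term at each step:
  leading term -16·x^4: subtract (-16·x)·f(x) = -16·x^4 + 80·x^3 - 64·x^2 + 32·x, leaving -68·x^3 + 62·x^2 - 31·x + 1
  leading term -68·x^3: subtract (-68)·f(x) = -68·x^3 + 340·x^2 - 272·x + 136, leaving -278·x^2 + 241·x - 135
The degree is now < 3, so this is the remainder. Hence a · b ≡ -278·x^2 + 241·x - 135 in Q[x]/(f).

Final answer: a · b ≡ -278·x^2 + 241·x - 135 (mod f(x))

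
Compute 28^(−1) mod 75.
Apply the extended Euclidean algorithm to (75, 28), tracking rows (r, s, t) with s·75 + t·28 = r. Each division r_prev = q·r_cur + r_new produces the new row as (previous row) − q·(current row):
  row A: (75, 1, 0)   [1·75 + 0·28 = 75]
  row B: (28, 0, 1)   [0·75 + 1·28 = 28]
  75 = 2·28 + 19   → row C = row A − 2·row B = (19, 1, −2)   [check: 1·75 − 2·28 = 19]
  28 = 1·19 + 9   → row D = row B − 1·row C = (9, −1, 3)   [check: −1·75 + 3·28 = 9]
  19 = 2·9 + 1   → row E = row C − 2·row D = (1, 3, −8)   [check: 3·75 − 8·28 = 1]
  9 = 9·1 + 0   → remainder 0, stop. gcd = 1 (last nonzero row E).
The gcd is 1, so 28 is invertible mod 75. The last nonzero row gives 3·75 − 8·28 = 1, so t = −8. So 28^(−1) ≡ −8 ≡ 67 (mod 75). Verify: 28 · 67 = 1876 ≡ 1 (mod 75). ✓

Final answer: 28^(−1) ≡ 67 (mod 75)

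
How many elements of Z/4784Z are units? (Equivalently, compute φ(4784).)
Z/4784Z has φ(4784) = 2112 units

An element a ∈ Z/4784Z is a unit iff gcd(a, 4784) = 1, so the number of units is φ(4784). φ is multiplicative, with φ(p^e) = p^e − p^(e−1). Factorise 4784 = 2^4 · 13 · 23. Then
  φ(4784) = (2^4 − 2^3) · (13 − 1) · (23 − 1) = 8 · 12 · 22 = 2112.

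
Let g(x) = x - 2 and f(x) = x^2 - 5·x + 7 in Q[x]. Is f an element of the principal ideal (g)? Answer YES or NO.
NO

In Q[x] the ideal (g) consists of all multiples of g, so f ∈ (g) iff g | f, i.e. iff the remainder of f on division by g is 0. Divide f by g (g is monic, so eliminate the leading term of the running remainder at each step):
  leading term x^2: subtract (x)·g(x) = x^2 - 2·x, leaving 7 - 3·x
  leading term -3·x: subtract (-3)·g(x) = 6 - 3·x, leaving 1
The remainder r(x) = 1 ≠ 0 (and deg r < deg g), so g ∤ f, i.e. f ∉ (g).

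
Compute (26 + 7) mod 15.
3

Reduce the summands first: 26 ≡ 11 (mod 15), so 26 + 7 ≡ 11 + 7 (mod 15). 11 + 7 = 18; 18 = 1·15 + 3, so (26 + 7) mod 15 = 3.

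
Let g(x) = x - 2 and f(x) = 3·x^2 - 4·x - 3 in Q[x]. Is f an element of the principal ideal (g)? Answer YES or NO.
In Q[x] the ideal (g) consists of all multiples of g, so f ∈ (g) iff g | f, i.e. iff the remainder of f on division by g is 0. Divide f by g (g is monic, so eliminate the leading term of the running remainder at each step):
  leading term 3·x^2: subtract (3·x)·g(x) = 3·x^2 - 6·x, leaving 2·x - 3
  leading term 2·x: subtract (2)·g(x) = 2·x - 4, leaving 1
The remainder r(x) = 1 ≠ 0 (and deg r < deg g), so g ∤ f, i.e. f ∉ (g).

Final answer: NO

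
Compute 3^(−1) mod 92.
3^(−1) ≡ 31 (mod 92)

Apply the extended Euclidean algorithm to (92, 3), tracking rows (r, s, t) with s·92 + t·3 = r. Each division r_prev = q·r_cur + r_new produces the new row as (previous row) − q·(current row):
  row A: (92, 1, 0)   [1·92 + 0·3 = 92]
  row B: (3, 0, 1)   [0·92 + 1·3 = 3]
  92 = 30·3 + 2   → row C = row A − 30·row B = (2, 1, −30)   [check: 1·92 − 30·3 = 2]
  3 = 1·2 + 1   → row D = row B − 1·row C = (1, −1, 31)   [check: −1·92 + 31·3 = 1]
  2 = 2·1 + 0   → remainder 0, stop. gcd = 1 (last nonzero row D).
The gcd is 1, so 3 is invertible mod 92. The last nonzero row gives −1·92 + 31·3 = 1, so t = 31. So 3^(−1) ≡ 31 (mod 92). Verify: 3 · 31 = 93 ≡ 1 (mod 92). ✓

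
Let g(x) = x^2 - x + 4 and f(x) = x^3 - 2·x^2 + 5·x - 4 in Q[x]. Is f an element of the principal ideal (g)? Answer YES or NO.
In Q[x] the ideal (g) consists of all multiples of g, so f ∈ (g) iff g | f, i.e. iff the remainder of f on division by g is 0. Divide f by g (g is monic, so eliminate the leading term of the running remainder at each step):
  leading term x^3: subtract (x)·g(x) = x^3 - x^2 + 4·x, leaving -x^2 + x - 4
  leading term -x^2: subtract (-1)·g(x) = -x^2 + x - 4, leaving 0
The remainder is 0, so f(x) = g(x) · h(x) with h(x) = x - 1. Hence g | f, i.e. f ∈ (g).

Final answer: YES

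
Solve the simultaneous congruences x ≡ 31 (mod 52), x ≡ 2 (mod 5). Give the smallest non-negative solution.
The moduli 52, 5 are pairwise coprime, so by the CRT there is a unique solution mod 52·5 = 260.
Solve by successive substitution. Start with x ≡ 31 (mod 52).
  Combine with x ≡ 2 (mod 5): write x = 31 + 52·t and require 31 + 52·t ≡ 2 (mod 5), i.e. 52·t ≡ 2 − 31 ≡ 1 (mod 5). Since 52^(−1) ≡ 3 (mod 5) (52 ≡ 2 (mod 5)), t ≡ 3·1 ≡ 3 (mod 5). So x ≡ 31 + 52·3 = 187 (mod 260).
Unique solution in [0, 260): x = 187.

Final answer: x ≡ 187 (mod 260); the representative in [0, 260) is 187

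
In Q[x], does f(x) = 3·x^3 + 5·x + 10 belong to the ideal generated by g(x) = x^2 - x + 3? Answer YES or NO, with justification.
NO

In Q[x] the ideal (g) consists of all multiples of g, so f ∈ (g) iff g | f, i.e. iff the remainder of f on division by g is 0. Divide f by g (g is monic, so eliminate the leading term of the running remainder at each step):
  leading term 3·x^3: subtract (3·x)·g(x) = 3·x^3 - 3·x^2 + 9·x, leaving 3·x^2 - 4·x + 10
  leading term 3·x^2: subtract (3)·g(x) = 3·x^2 - 3·x + 9, leaving 1 - x
The remainder r(x) = 1 - x ≠ 0 (and deg r < deg g), so g ∤ f, i.e. f ∉ (g).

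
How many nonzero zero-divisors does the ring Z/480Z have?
Z/480Z has 351 nonzero zero-divisors

In Z/480Z each nonzero element is either a unit (gcd with 480 is 1) or a zero-divisor (gcd > 1). The number of units is φ(480): factorise 480 = 2^5 · 3 · 5, so φ(480) = (2^5 − 2^4) · (3 − 1) · (5 − 1) = 16 · 2 · 4 = 128. The nonzero elements number 480 − 1 = 479. Hence the nonzero zero-divisors number 479 − 128 = 351.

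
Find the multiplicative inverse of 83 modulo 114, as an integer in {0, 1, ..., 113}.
83^(−1) ≡ 11 (mod 114)

Apply the extended Euclidean algorithm to (114, 83), tracking rows (r, s, t) with s·114 + t·83 = r. Each division r_prev = q·r_cur + r_new produces the new row as (previous row) − q·(current row):
  row A: (114, 1, 0)   [1·114 + 0·83 = 114]
  row B: (83, 0, 1)   [0·114 + 1·83 = 83]
  114 = 1·83 + 31   → row C = row A − 1·row B = (31, 1, −1)   [check: 1·114 − 1·83 = 31]
  83 = 2·31 + 21   → row D = row B − 2·row C = (21, −2, 3)   [check: −2·114 + 3·83 = 21]
  31 = 1·21 + 10   → row E = row C − 1·row D = (10, 3, −4)   [check: 3·114 − 4·83 = 10]
  21 = 2·10 + 1   → row F = row D − 2·row E = (1, −8, 11)   [check: −8·114 + 11·83 = 1]
  10 = 10·1 + 0   → remainder 0, stop. gcd = 1 (last nonzero row F).
The gcd is 1, so 83 is invertible mod 114. The last nonzero row gives −8·114 + 11·83 = 1, so t = 11. So 83^(−1) ≡ 11 (mod 114). Verify: 83 · 11 = 913 ≡ 1 (mod 114). ✓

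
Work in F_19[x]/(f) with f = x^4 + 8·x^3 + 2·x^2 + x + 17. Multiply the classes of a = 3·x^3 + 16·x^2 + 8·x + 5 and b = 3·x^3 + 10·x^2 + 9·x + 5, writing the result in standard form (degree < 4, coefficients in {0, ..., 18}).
a · b ≡ 4·x^3 + 9·x + 11 (mod f(x))

Multiply as integer polynomials: a · b = 9·x^6 + 78·x^5 + 211·x^4 + 254·x^3 + 202·x^2 + 85·x + 25. Reducing coefficients mod 19: a · b ≡ 9·x^6 + 2·x^5 + 2·x^4 + 7·x^3 + 12·x^2 + 9·x + 6. Now divide by f(x) = x^4 + 8·x^3 + 2·x^2 + x + 17 in F_19[x], eliminating the leading term at each step:
  leading term 9·x^6: subtract (9·x^2)·f(x) = 9·x^6 + 15·x^5 + 18·x^4 + 9·x^3 + x^2, leaving 6·x^5 + 3·x^4 + 17·x^3 + 11·x^2 + 9·x + 6 (coefficients mod 19)
  leading term 6·x^5: subtract (6·x)·f(x) = 6·x^5 + 10·x^4 + 12·x^3 + 6·x^2 + 7·x, leaving 12·x^4 + 5·x^3 + 5·x^2 + 2·x + 6 (coefficients mod 19)
  leading term 12·x^4: subtract (12)·f(x) = 12·x^4 + x^3 + 5·x^2 + 12·x + 14, leaving 4·x^3 + 9·x + 11 (coefficients mod 19)
The degree is now < 4, so this is the remainder. Hence a · b ≡ 4·x^3 + 9·x + 11 in F_19[x]/(f).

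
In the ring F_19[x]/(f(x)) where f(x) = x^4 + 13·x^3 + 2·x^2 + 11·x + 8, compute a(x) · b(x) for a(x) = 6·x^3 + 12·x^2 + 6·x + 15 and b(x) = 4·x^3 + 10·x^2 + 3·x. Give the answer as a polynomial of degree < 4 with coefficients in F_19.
Multiply as integer polynomials: a · b = 24·x^6 + 108·x^5 + 162·x^4 + 156·x^3 + 168·x^2 + 45·x. Reducing coefficients mod 19: a · b ≡ 5·x^6 + 13·x^5 + 10·x^4 + 4·x^3 + 16·x^2 + 7·x. Now divide by f(x) = x^4 + 13·x^3 + 2·x^2 + 11·x + 8 in F_19[x], eliminating the leading term at each step:
  leading term 5·x^6: subtract (5·x^2)·f(x) = 5·x^6 + 8·x^5 + 10·x^4 + 17·x^3 + 2·x^2, leaving 5·x^5 + 6·x^3 + 14·x^2 + 7·x (coefficients mod 19)
  leading term 5·x^5: subtract (5·x)·f(x) = 5·x^5 + 8·x^4 + 10·x^3 + 17·x^2 + 2·x, leaving 11·x^4 + 15·x^3 + 16·x^2 + 5·x (coefficients mod 19)
  leading term 11·x^4: subtract (11)·f(x) = 11·x^4 + 10·x^3 + 3·x^2 + 7·x + 12, leaving 5·x^3 + 13·x^2 + 17·x + 7 (coefficients mod 19)
The degree is now < 4, so this is the remainder. Hence a · b ≡ 5·x^3 + 13·x^2 + 17·x + 7 in F_19[x]/(f).

Final answer: a · b ≡ 5·x^3 + 13·x^2 + 17·x + 7 (mod f(x))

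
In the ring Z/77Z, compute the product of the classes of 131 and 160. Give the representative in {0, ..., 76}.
Reduce the factors first: 131 ≡ 54, 160 ≡ 6 (mod 77), so 131 · 160 ≡ 54 · 6 (mod 77). 54 · 6 = 324. Dividing by 77: 324 = 4·77 + 16. So (131 · 160) mod 77 = 16.

Final answer: 16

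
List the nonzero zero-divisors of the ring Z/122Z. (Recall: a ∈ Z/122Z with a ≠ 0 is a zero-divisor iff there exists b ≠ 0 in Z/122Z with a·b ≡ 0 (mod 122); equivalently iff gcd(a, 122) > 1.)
An element a ∈ Z/122Z (with a ≠ 0) is a zero-divisor iff gcd(a, 122) > 1 (because a is a unit precisely when gcd(a, n) = 1, and in Z/nZ every nonzero, non-unit element is a zero-divisor). Scan a = 1, ..., 121 and keep those with gcd(a, 122) > 1:
  gcd(2, 122) = 2, gcd(4, 122) = 2, gcd(6, 122) = 2, gcd(8, 122) = 2, gcd(10, 122) = 2, gcd(12, 122) = 2, gcd(14, 122) = 2, gcd(16, 122) = 2, gcd(18, 122) = 2, gcd(20, 122) = 2, gcd(22, 122) = 2, gcd(24, 122) = 2, gcd(26, 122) = 2, gcd(28, 122) = 2, gcd(30, 122) = 2, gcd(32, 122) = 2, gcd(34, 122) = 2, gcd(36, 122) = 2, gcd(38, 122) = 2, gcd(40, 122) = 2, gcd(42, 122) = 2, gcd(44, 122) = 2, gcd(46, 122) = 2, gcd(48, 122) = 2, gcd(50, 122) = 2, gcd(52, 122) = 2, gcd(54, 122) = 2, gcd(56, 122) = 2, gcd(58, 122) = 2, gcd(60, 122) = 2, gcd(61, 122) = 61, gcd(62, 122) = 2, gcd(64, 122) = 2, gcd(66, 122) = 2, gcd(68, 122) = 2, gcd(70, 122) = 2, gcd(72, 122) = 2, gcd(74, 122) = 2, gcd(76, 122) = 2, gcd(78, 122) = 2, gcd(80, 122) = 2, gcd(82, 122) = 2, gcd(84, 122) = 2, gcd(86, 122) = 2, gcd(88, 122) = 2, gcd(90, 122) = 2, gcd(92, 122) = 2, gcd(94, 122) = 2, gcd(96, 122) = 2, gcd(98, 122) = 2, gcd(100, 122) = 2, gcd(102, 122) = 2, gcd(104, 122) = 2, gcd(106, 122) = 2, gcd(108, 122) = 2, gcd(110, 122) = 2, gcd(112, 122) = 2, gcd(114, 122) = 2, gcd(116, 122) = 2, gcd(118, 122) = 2, gcd(120, 122) = 2.
All other a ∈ {1, ..., 121} have gcd(a, 122) = 1 and are units. So the nonzero zero-divisors are exactly the 61 values of a appearing in this scan.

Final answer: nonzero zero-divisors of Z/122Z = {2, 4, 6, 8, 10, 12, 14, 16, 18, 20, 22, 24, 26, 28, 30, 32, 34, 36, 38, 40, 42, 44, 46, 48, 50, 52, 54, 56, 58, 60, 61, 62, 64, 66, 68, 70, 72, 74, 76, 78, 80, 82, 84, 86, 88, 90, 92, 94, 96, 98, 100, 102, 104, 106, 108, 110, 112, 114, 116, 118, 120}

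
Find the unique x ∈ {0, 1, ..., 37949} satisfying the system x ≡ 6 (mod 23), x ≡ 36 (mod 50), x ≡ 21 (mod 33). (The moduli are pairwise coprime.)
The moduli 23, 50, 33 are pairwise coprime, so by the CRT there is a unique solution mod 23·50·33 = 37950.
Solve by successive substitution. Start with x ≡ 6 (mod 23).
  Combine with x ≡ 36 (mod 50): write x = 6 + 23·t and require 6 + 23·t ≡ 36 (mod 50), i.e. 23·t ≡ 36 − 6 ≡ 30 (mod 50). Since 23^(−1) ≡ 37 (mod 50), t ≡ 37·30 ≡ 10 (mod 50). So x ≡ 6 + 23·10 = 236 (mod 1150).
  Combine with x ≡ 21 (mod 33): write x = 236 + 1150·t and require 236 + 1150·t ≡ 21 (mod 33), i.e. 1150·t ≡ 21 − 236 ≡ 16 (mod 33). Since 1150^(−1) ≡ 13 (mod 33) (1150 ≡ 28 (mod 33)), t ≡ 13·16 ≡ 10 (mod 33). So x ≡ 236 + 1150·10 = 11736 (mod 37950).
Unique solution in [0, 37950): x = 11736.

Final answer: x ≡ 11736 (mod 37950); the representative in [0, 37950) is 11736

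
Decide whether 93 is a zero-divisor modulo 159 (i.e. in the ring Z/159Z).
YES

gcd(93, 159) = 3 > 1, so 93 is not a unit in Z/159Z. In Z/nZ every nonzero non-unit is a zero-divisor: explicitly, take b = 159/gcd = 53 ≠ 0 (mod 159); then 93·53 = 4929 = 31·159, i.e. 93·53 ≡ 0 (mod 159). So 93 is a zero-divisor.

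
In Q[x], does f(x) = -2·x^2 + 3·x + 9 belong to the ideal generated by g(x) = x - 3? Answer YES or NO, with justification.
YES

In Q[x] the ideal (g) consists of all multiples of g, so f ∈ (g) iff g | f, i.e. iff the remainder of f on division by g is 0. Divide f by g (g is monic, so eliminate the leading term of the running remainder at each step):
  leading term -2·x^2: subtract (-2·x)·g(x) = -2·x^2 + 6·x, leaving 9 - 3·x
  leading term -3·x: subtract (-3)·g(x) = 9 - 3·x, leaving 0
The remainder is 0, so f(x) = g(x) · h(x) with h(x) = -2·x - 3. Hence g | f, i.e. f ∈ (g).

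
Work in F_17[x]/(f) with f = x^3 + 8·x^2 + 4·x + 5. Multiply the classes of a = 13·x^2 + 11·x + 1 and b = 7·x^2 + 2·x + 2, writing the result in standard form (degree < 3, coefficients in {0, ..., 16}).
a · b ≡ 16·x^2 + 12·x + 16 (mod f(x))

Multiply as integer polynomials: a · b = 91·x^4 + 103·x^3 + 55·x^2 + 24·x + 2. Reducing coefficients mod 17: a · b ≡ 6·x^4 + x^3 + 4·x^2 + 7·x + 2. Now divide by f(x) = x^3 + 8·x^2 + 4·x + 5 in F_17[x], eliminating the leading term at each step:
  leading term 6·x^4: subtract (6·x)·f(x) = 6·x^4 + 14·x^3 + 7·x^2 + 13·x, leaving 4·x^3 + 14·x^2 + 11·x + 2 (coefficients mod 17)
  leading term 4·x^3: subtract (4)·f(x) = 4·x^3 + 15·x^2 + 16·x + 3, leaving 16·x^2 + 12·x + 16 (coefficients mod 17)
The degree is now < 3, so this is the remainder. Hence a · b ≡ 16·x^2 + 12·x + 16 in F_17[x]/(f).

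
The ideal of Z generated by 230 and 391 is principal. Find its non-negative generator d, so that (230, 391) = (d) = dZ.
In the PID Z, (a, b) is generated by gcd(a, b). Compute gcd(391, 230) with the extended Euclidean algorithm, tracking rows (r, s, t) with s·391 + t·230 = r:
  row A: (391, 1, 0)   [1·391 + 0·230 = 391]
  row B: (230, 0, 1)   [0·391 + 1·230 = 230]
  391 = 1·230 + 161   → row C = row A − 1·row B = (161, 1, −1)   [check: 1·391 − 1·230 = 161]
  230 = 1·161 + 69   → row D = row B − 1·row C = (69, −1, 2)   [check: −1·391 + 2·230 = 69]
  161 = 2·69 + 23   → row E = row C − 2·row D = (23, 3, −5)   [check: 3·391 − 5·230 = 23]
  69 = 3·23 + 0   → remainder 0, stop. gcd = 23 (last nonzero row E).
So gcd(230, 391) = 23, with Bézout identity 3·391 − 5·230 = 23. Containment (⊇): the Bézout identity exhibits 23 as an element of (230, 391), giving (23) ⊆ (230, 391). Containment (⊆): since 23 | 230 and 23 | 391 (230 = 23·10, 391 = 23·17), every Z-linear combination of 230 and 391 is divisible by 23, so (230, 391) ⊆ (23). Therefore (230, 391) = (23), d = 23.

Final answer: (230, 391) = (23); d = 23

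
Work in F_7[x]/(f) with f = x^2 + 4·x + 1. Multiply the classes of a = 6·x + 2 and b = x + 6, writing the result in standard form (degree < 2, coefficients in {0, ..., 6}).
a · b ≡ 6 (mod f(x))

Multiply as integer polynomials: a · b = 6·x^2 + 38·x + 12. Reducing coefficients mod 7: a · b ≡ 6·x^2 + 3·x + 5. Now divide by f(x) = x^2 + 4·x + 1 in F_7[x], eliminating the leading term at each step:
  leading term 6·x^2: subtract (6)·f(x) = 6·x^2 + 3·x + 6, leaving 6 (coefficients mod 7)
The degree is now < 2, so this is the remainder. Hence a · b ≡ 6 in F_7[x]/(f).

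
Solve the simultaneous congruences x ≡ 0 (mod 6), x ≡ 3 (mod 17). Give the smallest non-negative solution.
x ≡ 54 (mod 102); the representative in [0, 102) is 54

The moduli 6, 17 are pairwise coprime, so by the CRT there is a unique solution mod 6·17 = 102.
Solve by successive substitution. Start with x ≡ 0 (mod 6).
  Combine with x ≡ 3 (mod 17): write x = 6·t and require 6·t ≡ 3 (mod 17). Since 6^(−1) ≡ 3 (mod 17), t ≡ 3·3 ≡ 9 (mod 17). So x ≡ 6·9 = 54 (mod 102).
Unique solution in [0, 102): x = 54.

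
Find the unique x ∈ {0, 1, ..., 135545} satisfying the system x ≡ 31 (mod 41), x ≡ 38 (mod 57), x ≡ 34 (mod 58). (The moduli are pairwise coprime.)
x ≡ 6878 (mod 135546); the representative in [0, 135546) is 6878

The moduli 41, 57, 58 are pairwise coprime, so by the CRT there is a unique solution mod 41·57·58 = 135546.
Solve by successive substitution. Start with x ≡ 31 (mod 41).
  Combine with x ≡ 38 (mod 57): write x = 31 + 41·t and require 31 + 41·t ≡ 38 (mod 57), i.e. 41·t ≡ 38 − 31 ≡ 7 (mod 57). Since 41^(−1) ≡ 32 (mod 57), t ≡ 32·7 ≡ 53 (mod 57). So x ≡ 31 + 41·53 = 2204 (mod 2337).
  Combine with x ≡ 34 (mod 58): write x = 2204 + 2337·t and require 2204 + 2337·t ≡ 34 (mod 58), i.e. 2337·t ≡ 34 − 2204 ≡ 34 (mod 58). Since 2337^(−1) ≡ 41 (mod 58) (2337 ≡ 17 (mod 58)), t ≡ 41·34 ≡ 2 (mod 58). So x ≡ 2204 + 2337·2 = 6878 (mod 135546).
Unique solution in [0, 135546): x = 6878.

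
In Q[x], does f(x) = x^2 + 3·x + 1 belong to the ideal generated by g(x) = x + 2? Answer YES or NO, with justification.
NO

In Q[x] the ideal (g) consists of all multiples of g, so f ∈ (g) iff g | f, i.e. iff the remainder of f on division by g is 0. Divide f by g (g is monic, so eliminate the leading term of the running remainder at each step):
  leading term x^2: subtract (x)·g(x) = x^2 + 2·x, leaving x + 1
  leading term x: subtract (1)·g(x) = x + 2, leaving -1
The remainder r(x) = -1 ≠ 0 (and deg r < deg g), so g ∤ f, i.e. f ∉ (g).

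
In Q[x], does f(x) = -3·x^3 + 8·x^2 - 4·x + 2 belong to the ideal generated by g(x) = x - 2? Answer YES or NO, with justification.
NO

In Q[x] the ideal (g) consists of all multiples of g, so f ∈ (g) iff g | f, i.e. iff the remainder of f on division by g is 0. Divide f by g (g is monic, so eliminate the leading term of the running remainder at each step):
  leading term -3·x^3: subtract (-3·x^2)·g(x) = -3·x^3 + 6·x^2, leaving 2·x^2 - 4·x + 2
  leading term 2·x^2: subtract (2·x)·g(x) = 2·x^2 - 4·x, leaving 2
The remainder r(x) = 2 ≠ 0 (and deg r < deg g), so g ∤ f, i.e. f ∉ (g).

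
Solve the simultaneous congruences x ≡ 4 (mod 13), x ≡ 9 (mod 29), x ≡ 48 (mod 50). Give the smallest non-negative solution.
x ≡ 6998 (mod 18850); the representative in [0, 18850) is 6998

The moduli 13, 29, 50 are pairwise coprime, so by the CRT there is a unique solution mod 13·29·50 = 18850.
Solve by successive substitution. Start with x ≡ 4 (mod 13).
  Combine with x ≡ 9 (mod 29): write x = 4 + 13·t and require 4 + 13·t ≡ 9 (mod 29), i.e. 13·t ≡ 9 − 4 ≡ 5 (mod 29). Since 13^(−1) ≡ 9 (mod 29), t ≡ 9·5 ≡ 16 (mod 29). So x ≡ 4 + 13·16 = 212 (mod 377).
  Combine with x ≡ 48 (mod 50): write x = 212 + 377·t and require 212 + 377·t ≡ 48 (mod 50), i.e. 377·t ≡ 48 − 212 ≡ 36 (mod 50). Since 377^(−1) ≡ 13 (mod 50) (377 ≡ 27 (mod 50)), t ≡ 13·36 ≡ 18 (mod 50). So x ≡ 212 + 377·18 = 6998 (mod 18850).
Unique solution in [0, 18850): x = 6998.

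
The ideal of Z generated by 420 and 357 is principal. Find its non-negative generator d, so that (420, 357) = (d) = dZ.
In the PID Z, (a, b) is generated by gcd(a, b). Compute gcd(420, 357) with the extended Euclidean algorithm, tracking rows (r, s, t) with s·420 + t·357 = r:
  row A: (420, 1, 0)   [1·420 + 0·357 = 420]
  row B: (357, 0, 1)   [0·420 + 1·357 = 357]
  420 = 1·357 + 63   → row C = row A − 1·row B = (63, 1, −1)   [check: 1·420 − 1·357 = 63]
  357 = 5·63 + 42   → row D = row B − 5·row C = (42, −5, 6)   [check: −5·420 + 6·357 = 42]
  63 = 1·42 + 21   → row E = row C − 1·row D = (21, 6, −7)   [check: 6·420 − 7·357 = 21]
  42 = 2·21 + 0   → remainder 0, stop. gcd = 21 (last nonzero row E).
So gcd(420, 357) = 21, with Bézout identity 6·420 − 7·357 = 21. Containment (⊇): the Bézout identity exhibits 21 as an element of (420, 357), giving (21) ⊆ (420, 357). Containment (⊆): since 21 | 420 and 21 | 357 (420 = 21·20, 357 = 21·17), every Z-linear combination of 420 and 357 is divisible by 21, so (420, 357) ⊆ (21). Therefore (420, 357) = (21), d = 21.

Final answer: (420, 357) = (21); d = 21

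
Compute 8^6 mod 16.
Use repeated squaring. Binary(6) = 110. Walk through the bits of the exponent 6 left-to-right: at each bit after the leading one, square the running value, then multiply by 8 if the bit is 1 (always reducing mod 16):
  bit 1 = 1 (leading): start with 8.
  bit 2 = 1: square 8^2 = 64 ≡ 0; bit is 1, so multiply 0·8 = 0 (mod 16).
  bit 3 = 0: square 0^2 = 0 (mod 16).
Final value: 8^6 ≡ 0 (mod 16).

Final answer: 0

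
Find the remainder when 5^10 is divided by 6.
Use repeated squaring. Binary(10) = 1010. Walk through the bits of the exponent 10 left-to-right: at each bit after the leading one, square the running value, then multiply by 5 if the bit is 1 (always reducing mod 6):
  bit 1 = 1 (leading): start with 5.
  bit 2 = 0: square 5^2 = 25 ≡ 1 (mod 6).
  bit 3 = 1: square 1^2 = 1; bit is 1, so multiply 1·5 = 5 (mod 6).
  bit 4 = 0: square 5^2 = 25 ≡ 1 (mod 6).
Final value: 5^10 ≡ 1 (mod 6).

Final answer: 1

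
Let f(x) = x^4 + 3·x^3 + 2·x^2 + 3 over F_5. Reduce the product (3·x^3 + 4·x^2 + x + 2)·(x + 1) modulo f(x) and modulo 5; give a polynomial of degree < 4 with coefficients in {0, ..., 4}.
Multiply as integer polynomials: a · b = 3·x^4 + 7·x^3 + 5·x^2 + 3·x + 2. Reducing coefficients mod 5: a · b ≡ 3·x^4 + 2·x^3 + 3·x + 2. Now divide by f(x) = x^4 + 3·x^3 + 2·x^2 + 3 in F_5[x], eliminating the leading term at each step:
  leading term 3·x^4: subtract (3)·f(x) = 3·x^4 + 4·x^3 + x^2 + 4, leaving 3·x^3 + 4·x^2 + 3·x + 3 (coefficients mod 5)
The degree is now < 4, so this is the remainder. Hence a · b ≡ 3·x^3 + 4·x^2 + 3·x + 3 in F_5[x]/(f).

Final answer: a · b ≡ 3·x^3 + 4·x^2 + 3·x + 3 (mod f(x))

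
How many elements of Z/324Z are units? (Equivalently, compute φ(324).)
An element a ∈ Z/324Z is a unit iff gcd(a, 324) = 1, so the number of units is φ(324). φ is multiplicative, with φ(p^e) = p^e − p^(e−1). Factorise 324 = 2^2 · 3^4. Then
  φ(324) = (2^2 − 2^1) · (3^4 − 3^3) = 2 · 54 = 108.

Final answer: Z/324Z has φ(324) = 108 units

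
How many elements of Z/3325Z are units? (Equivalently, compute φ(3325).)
Z/3325Z has φ(3325) = 2160 units

An element a ∈ Z/3325Z is a unit iff gcd(a, 3325) = 1, so the number of units is φ(3325). φ is multiplicative, with φ(p^e) = p^e − p^(e−1). Factorise 3325 = 5^2 · 7 · 19. Then
  φ(3325) = (5^2 − 5^1) · (7 − 1) · (19 − 1) = 20 · 6 · 18 = 2160.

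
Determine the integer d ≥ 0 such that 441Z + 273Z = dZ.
In the PID Z, (a, b) is generated by gcd(a, b). Compute gcd(441, 273) with the extended Euclidean algorithm, tracking rows (r, s, t) with s·441 + t·273 = r:
  row A: (441, 1, 0)   [1·441 + 0·273 = 441]
  row B: (273, 0, 1)   [0·441 + 1·273 = 273]
  441 = 1·273 + 168   → row C = row A − 1·row B = (168, 1, −1)   [check: 1·441 − 1·273 = 168]
  273 = 1·168 + 105   → row D = row B − 1·row C = (105, −1, 2)   [check: −1·441 + 2·273 = 105]
  168 = 1·105 + 63   → row E = row C − 1·row D = (63, 2, −3)   [check: 2·441 − 3·273 = 63]
  105 = 1·63 + 42   → row F = row D − 1·row E = (42, −3, 5)   [check: −3·441 + 5·273 = 42]
  63 = 1·42 + 21   → row G = row E − 1·row F = (21, 5, −8)   [check: 5·441 − 8·273 = 21]
  42 = 2·21 + 0   → remainder 0, stop. gcd = 21 (last nonzero row G).
So gcd(441, 273) = 21, with Bézout identity 5·441 − 8·273 = 21. Containment (⊇): the Bézout identity exhibits 21 as an element of (441, 273), giving (21) ⊆ (441, 273). Containment (⊆): since 21 | 441 and 21 | 273 (441 = 21·21, 273 = 21·13), every Z-linear combination of 441 and 273 is divisible by 21, so (441, 273) ⊆ (21). Therefore (441, 273) = (21), d = 21.

Final answer: (441, 273) = (21); d = 21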